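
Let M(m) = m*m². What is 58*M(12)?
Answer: 100224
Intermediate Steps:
M(m) = m³
58*M(12) = 58*12³ = 58*1728 = 100224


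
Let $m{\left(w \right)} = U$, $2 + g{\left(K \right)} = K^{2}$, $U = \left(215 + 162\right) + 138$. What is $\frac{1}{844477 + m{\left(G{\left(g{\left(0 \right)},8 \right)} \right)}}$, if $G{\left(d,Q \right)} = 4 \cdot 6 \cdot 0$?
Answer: $\frac{1}{844992} \approx 1.1834 \cdot 10^{-6}$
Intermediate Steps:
$U = 515$ ($U = 377 + 138 = 515$)
$g{\left(K \right)} = -2 + K^{2}$
$G{\left(d,Q \right)} = 0$ ($G{\left(d,Q \right)} = 24 \cdot 0 = 0$)
$m{\left(w \right)} = 515$
$\frac{1}{844477 + m{\left(G{\left(g{\left(0 \right)},8 \right)} \right)}} = \frac{1}{844477 + 515} = \frac{1}{844992}$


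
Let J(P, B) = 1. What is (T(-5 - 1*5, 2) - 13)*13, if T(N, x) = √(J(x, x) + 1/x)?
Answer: -169 + 13*√6/2 ≈ -153.08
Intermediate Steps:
T(N, x) = √(1 + 1/x)
(T(-5 - 1*5, 2) - 13)*13 = (√((1 + 2)/2) - 13)*13 = (√((½)*3) - 13)*13 = (√(3/2) - 13)*13 = (√6/2 - 13)*13 = (-13 + √6/2)*13 = -169 + 13*√6/2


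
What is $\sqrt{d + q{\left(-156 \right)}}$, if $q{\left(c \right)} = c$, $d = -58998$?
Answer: $i \sqrt{59154} \approx 243.22 i$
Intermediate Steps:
$\sqrt{d + q{\left(-156 \right)}} = \sqrt{-58998 - 156} = \sqrt{-59154} = i \sqrt{59154}$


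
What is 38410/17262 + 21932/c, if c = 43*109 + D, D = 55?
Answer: 140182601/20464101 ≈ 6.8502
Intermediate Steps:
c = 4742 (c = 43*109 + 55 = 4687 + 55 = 4742)
38410/17262 + 21932/c = 38410/17262 + 21932/4742 = 38410*(1/17262) + 21932*(1/4742) = 19205/8631 + 10966/2371 = 140182601/20464101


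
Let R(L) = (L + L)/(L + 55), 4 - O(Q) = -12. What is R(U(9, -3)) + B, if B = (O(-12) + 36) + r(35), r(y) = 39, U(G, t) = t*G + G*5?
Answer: 6679/73 ≈ 91.493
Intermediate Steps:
U(G, t) = 5*G + G*t (U(G, t) = G*t + 5*G = 5*G + G*t)
O(Q) = 16 (O(Q) = 4 - 1*(-12) = 4 + 12 = 16)
R(L) = 2*L/(55 + L) (R(L) = (2*L)/(55 + L) = 2*L/(55 + L))
B = 91 (B = (16 + 36) + 39 = 52 + 39 = 91)
R(U(9, -3)) + B = 2*(9*(5 - 3))/(55 + 9*(5 - 3)) + 91 = 2*(9*2)/(55 + 9*2) + 91 = 2*18/(55 + 18) + 91 = 2*18/73 + 91 = 2*18*(1/73) + 91 = 36/73 + 91 = 6679/73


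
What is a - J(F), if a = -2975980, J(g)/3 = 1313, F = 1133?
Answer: -2979919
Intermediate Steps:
J(g) = 3939 (J(g) = 3*1313 = 3939)
a - J(F) = -2975980 - 1*3939 = -2975980 - 3939 = -2979919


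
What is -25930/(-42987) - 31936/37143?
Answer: -136571614/532222047 ≈ -0.25661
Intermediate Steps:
-25930/(-42987) - 31936/37143 = -25930*(-1/42987) - 31936*1/37143 = 25930/42987 - 31936/37143 = -136571614/532222047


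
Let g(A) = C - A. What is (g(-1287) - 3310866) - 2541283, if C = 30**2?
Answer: -5849962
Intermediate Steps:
C = 900
g(A) = 900 - A
(g(-1287) - 3310866) - 2541283 = ((900 - 1*(-1287)) - 3310866) - 2541283 = ((900 + 1287) - 3310866) - 2541283 = (2187 - 3310866) - 2541283 = -3308679 - 2541283 = -5849962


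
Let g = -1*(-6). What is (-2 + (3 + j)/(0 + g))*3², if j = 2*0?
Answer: -27/2 ≈ -13.500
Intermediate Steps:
g = 6
j = 0
(-2 + (3 + j)/(0 + g))*3² = (-2 + (3 + 0)/(0 + 6))*3² = (-2 + 3/6)*9 = (-2 + 3*(⅙))*9 = (-2 + ½)*9 = -3/2*9 = -27/2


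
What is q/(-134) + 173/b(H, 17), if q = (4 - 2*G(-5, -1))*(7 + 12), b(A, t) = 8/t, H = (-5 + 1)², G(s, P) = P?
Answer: 196591/536 ≈ 366.77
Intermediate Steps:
H = 16 (H = (-4)² = 16)
q = 114 (q = (4 - 2*(-1))*(7 + 12) = (4 + 2)*19 = 6*19 = 114)
q/(-134) + 173/b(H, 17) = 114/(-134) + 173/((8/17)) = 114*(-1/134) + 173/((8*(1/17))) = -57/67 + 173/(8/17) = -57/67 + 173*(17/8) = -57/67 + 2941/8 = 196591/536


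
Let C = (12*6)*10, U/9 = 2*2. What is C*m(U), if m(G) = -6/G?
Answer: -120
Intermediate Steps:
U = 36 (U = 9*(2*2) = 9*4 = 36)
C = 720 (C = 72*10 = 720)
C*m(U) = 720*(-6/36) = 720*(-6*1/36) = 720*(-⅙) = -120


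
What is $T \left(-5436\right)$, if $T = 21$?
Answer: $-114156$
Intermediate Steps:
$T \left(-5436\right) = 21 \left(-5436\right) = -114156$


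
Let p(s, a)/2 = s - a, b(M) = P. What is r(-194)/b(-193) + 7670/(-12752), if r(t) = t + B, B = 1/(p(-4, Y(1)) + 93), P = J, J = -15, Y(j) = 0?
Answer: 100244239/8129400 ≈ 12.331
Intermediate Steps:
P = -15
b(M) = -15
p(s, a) = -2*a + 2*s (p(s, a) = 2*(s - a) = -2*a + 2*s)
B = 1/85 (B = 1/((-2*0 + 2*(-4)) + 93) = 1/((0 - 8) + 93) = 1/(-8 + 93) = 1/85 ≈ 0.011765)
r(t) = 1/85 + t (r(t) = t + 1/85 = 1/85 + t)
r(-194)/b(-193) + 7670/(-12752) = (1/85 - 194)/(-15) + 7670/(-12752) = -16489/85*(-1/15) + 7670*(-1/12752) = 16489/1275 - 3835/6376 = 100244239/8129400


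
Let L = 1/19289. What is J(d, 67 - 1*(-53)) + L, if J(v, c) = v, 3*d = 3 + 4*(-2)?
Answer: -96442/57867 ≈ -1.6666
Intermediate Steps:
d = -5/3 (d = (3 + 4*(-2))/3 = (3 - 8)/3 = (1/3)*(-5) = -5/3 ≈ -1.6667)
L = 1/19289 ≈ 5.1843e-5
J(d, 67 - 1*(-53)) + L = -5/3 + 1/19289 = -96442/57867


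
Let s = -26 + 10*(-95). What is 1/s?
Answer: -1/976 ≈ -0.0010246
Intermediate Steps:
s = -976 (s = -26 - 950 = -976)
1/s = 1/(-976) = -1/976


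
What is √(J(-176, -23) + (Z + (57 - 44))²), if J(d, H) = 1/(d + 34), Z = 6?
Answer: √7279062/142 ≈ 19.000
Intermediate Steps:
J(d, H) = 1/(34 + d)
√(J(-176, -23) + (Z + (57 - 44))²) = √(1/(34 - 176) + (6 + (57 - 44))²) = √(1/(-142) + (6 + 13)²) = √(-1/142 + 19²) = √(-1/142 + 361) = √(51261/142) = √7279062/142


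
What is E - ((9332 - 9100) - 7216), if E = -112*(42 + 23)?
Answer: -296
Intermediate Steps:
E = -7280 (E = -112*65 = -7280)
E - ((9332 - 9100) - 7216) = -7280 - ((9332 - 9100) - 7216) = -7280 - (232 - 7216) = -7280 - 1*(-6984) = -7280 + 6984 = -296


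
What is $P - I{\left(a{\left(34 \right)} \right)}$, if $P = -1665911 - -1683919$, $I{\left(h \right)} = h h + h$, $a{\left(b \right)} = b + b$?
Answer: $13316$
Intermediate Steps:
$a{\left(b \right)} = 2 b$
$I{\left(h \right)} = h + h^{2}$ ($I{\left(h \right)} = h^{2} + h = h + h^{2}$)
$P = 18008$ ($P = -1665911 + 1683919 = 18008$)
$P - I{\left(a{\left(34 \right)} \right)} = 18008 - 2 \cdot 34 \left(1 + 2 \cdot 34\right) = 18008 - 68 \left(1 + 68\right) = 18008 - 68 \cdot 69 = 18008 - 4692 = 13316$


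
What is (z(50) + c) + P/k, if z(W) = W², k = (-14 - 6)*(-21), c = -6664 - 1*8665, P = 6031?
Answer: -5382149/420 ≈ -12815.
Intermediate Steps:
c = -15329 (c = -6664 - 8665 = -15329)
k = 420 (k = -20*(-21) = 420)
(z(50) + c) + P/k = (50² - 15329) + 6031/420 = (2500 - 15329) + 6031*(1/420) = -12829 + 6031/420 = -5382149/420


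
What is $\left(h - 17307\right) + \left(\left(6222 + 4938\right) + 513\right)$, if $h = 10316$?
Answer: $4682$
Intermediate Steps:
$\left(h - 17307\right) + \left(\left(6222 + 4938\right) + 513\right) = \left(10316 - 17307\right) + \left(\left(6222 + 4938\right) + 513\right) = -6991 + \left(11160 + 513\right) = -6991 + 11673 = 4682$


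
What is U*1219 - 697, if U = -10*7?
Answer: -86027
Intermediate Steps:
U = -70
U*1219 - 697 = -70*1219 - 697 = -85330 - 697 = -86027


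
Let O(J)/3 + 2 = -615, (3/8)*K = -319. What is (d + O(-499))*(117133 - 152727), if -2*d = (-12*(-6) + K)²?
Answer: 97709338558/9 ≈ 1.0857e+10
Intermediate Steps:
K = -2552/3 (K = (8/3)*(-319) = -2552/3 ≈ -850.67)
O(J) = -1851 (O(J) = -6 + 3*(-615) = -6 - 1845 = -1851)
d = -2728448/9 (d = -(-12*(-6) - 2552/3)²/2 = -(72 - 2552/3)²/2 = -(-2336/3)²/2 = -½*5456896/9 = -2728448/9 ≈ -3.0316e+5)
(d + O(-499))*(117133 - 152727) = (-2728448/9 - 1851)*(117133 - 152727) = -2745107/9*(-35594) = 97709338558/9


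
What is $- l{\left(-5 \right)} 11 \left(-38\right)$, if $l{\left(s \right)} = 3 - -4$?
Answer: $2926$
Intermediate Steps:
$l{\left(s \right)} = 7$ ($l{\left(s \right)} = 3 + 4 = 7$)
$- l{\left(-5 \right)} 11 \left(-38\right) = - 7 \cdot 11 \left(-38\right) = - 77 \left(-38\right) = \left(-1\right) \left(-2926\right) = 2926$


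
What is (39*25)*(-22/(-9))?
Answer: 7150/3 ≈ 2383.3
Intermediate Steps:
(39*25)*(-22/(-9)) = 975*(-22*(-⅑)) = 975*(22/9) = 7150/3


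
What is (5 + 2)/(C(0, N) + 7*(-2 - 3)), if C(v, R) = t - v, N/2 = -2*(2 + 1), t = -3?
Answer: -7/38 ≈ -0.18421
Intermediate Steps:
N = -12 (N = 2*(-2*(2 + 1)) = 2*(-2*3) = 2*(-6) = -12)
C(v, R) = -3 - v
(5 + 2)/(C(0, N) + 7*(-2 - 3)) = (5 + 2)/((-3 - 1*0) + 7*(-2 - 3)) = 7/((-3 + 0) + 7*(-5)) = 7/(-3 - 35) = 7/(-38) = -1/38*7 = -7/38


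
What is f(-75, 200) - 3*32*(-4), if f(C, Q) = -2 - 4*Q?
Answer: -418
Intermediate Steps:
f(-75, 200) - 3*32*(-4) = (-2 - 4*200) - 3*32*(-4) = (-2 - 800) - 96*(-4) = -802 - 1*(-384) = -802 + 384 = -418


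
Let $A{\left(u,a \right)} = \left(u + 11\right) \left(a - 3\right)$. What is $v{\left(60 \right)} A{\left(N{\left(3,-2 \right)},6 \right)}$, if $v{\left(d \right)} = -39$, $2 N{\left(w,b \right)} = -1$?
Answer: $- \frac{2457}{2} \approx -1228.5$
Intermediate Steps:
$N{\left(w,b \right)} = - \frac{1}{2}$ ($N{\left(w,b \right)} = \frac{1}{2} \left(-1\right) = - \frac{1}{2}$)
$A{\left(u,a \right)} = \left(-3 + a\right) \left(11 + u\right)$ ($A{\left(u,a \right)} = \left(11 + u\right) \left(-3 + a\right) = \left(-3 + a\right) \left(11 + u\right)$)
$v{\left(60 \right)} A{\left(N{\left(3,-2 \right)},6 \right)} = - 39 \left(-33 - - \frac{3}{2} + 11 \cdot 6 + 6 \left(- \frac{1}{2}\right)\right) = - 39 \left(-33 + \frac{3}{2} + 66 - 3\right) = \left(-39\right) \frac{63}{2} = - \frac{2457}{2}$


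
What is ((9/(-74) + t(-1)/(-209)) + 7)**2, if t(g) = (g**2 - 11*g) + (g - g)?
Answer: 11128773049/239197156 ≈ 46.526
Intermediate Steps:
t(g) = g**2 - 11*g (t(g) = (g**2 - 11*g) + 0 = g**2 - 11*g)
((9/(-74) + t(-1)/(-209)) + 7)**2 = ((9/(-74) - (-11 - 1)/(-209)) + 7)**2 = ((9*(-1/74) - 1*(-12)*(-1/209)) + 7)**2 = ((-9/74 + 12*(-1/209)) + 7)**2 = ((-9/74 - 12/209) + 7)**2 = (-2769/15466 + 7)**2 = (105493/15466)**2 = 11128773049/239197156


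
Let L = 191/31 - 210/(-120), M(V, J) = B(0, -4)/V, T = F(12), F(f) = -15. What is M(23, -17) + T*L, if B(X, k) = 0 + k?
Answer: -338941/2852 ≈ -118.84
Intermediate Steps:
B(X, k) = k
T = -15
M(V, J) = -4/V
L = 981/124 (L = 191*(1/31) - 210*(-1/120) = 191/31 + 7/4 = 981/124 ≈ 7.9113)
M(23, -17) + T*L = -4/23 - 15*981/124 = -4*1/23 - 14715/124 = -4/23 - 14715/124 = -338941/2852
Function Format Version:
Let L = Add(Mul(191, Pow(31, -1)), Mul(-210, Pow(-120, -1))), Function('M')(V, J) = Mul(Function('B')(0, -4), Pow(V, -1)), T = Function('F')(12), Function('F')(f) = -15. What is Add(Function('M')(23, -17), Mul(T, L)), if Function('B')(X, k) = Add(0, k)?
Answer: Rational(-338941, 2852) ≈ -118.84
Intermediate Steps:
Function('B')(X, k) = k
T = -15
Function('M')(V, J) = Mul(-4, Pow(V, -1))
L = Rational(981, 124) (L = Add(Mul(191, Rational(1, 31)), Mul(-210, Rational(-1, 120))) = Add(Rational(191, 31), Rational(7, 4)) = Rational(981, 124) ≈ 7.9113)
Add(Function('M')(23, -17), Mul(T, L)) = Add(Mul(-4, Pow(23, -1)), Mul(-15, Rational(981, 124))) = Add(Mul(-4, Rational(1, 23)), Rational(-14715, 124)) = Add(Rational(-4, 23), Rational(-14715, 124)) = Rational(-338941, 2852)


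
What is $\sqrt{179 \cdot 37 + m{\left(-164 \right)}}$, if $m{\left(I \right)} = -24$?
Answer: $\sqrt{6599} \approx 81.234$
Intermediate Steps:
$\sqrt{179 \cdot 37 + m{\left(-164 \right)}} = \sqrt{179 \cdot 37 - 24} = \sqrt{6623 - 24} = \sqrt{6599}$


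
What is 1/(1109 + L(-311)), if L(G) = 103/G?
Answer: 311/344796 ≈ 0.00090198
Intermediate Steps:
1/(1109 + L(-311)) = 1/(1109 + 103/(-311)) = 1/(1109 + 103*(-1/311)) = 1/(1109 - 103/311) = 1/(344796/311) = 311/344796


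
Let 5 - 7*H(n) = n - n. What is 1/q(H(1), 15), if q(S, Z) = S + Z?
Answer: 7/110 ≈ 0.063636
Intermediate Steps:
H(n) = 5/7 (H(n) = 5/7 - (n - n)/7 = 5/7 - ⅐*0 = 5/7 + 0 = 5/7)
1/q(H(1), 15) = 1/(5/7 + 15) = 1/(110/7) = 7/110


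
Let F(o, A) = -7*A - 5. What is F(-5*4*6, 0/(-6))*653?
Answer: -3265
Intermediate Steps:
F(o, A) = -5 - 7*A
F(-5*4*6, 0/(-6))*653 = (-5 - 0/(-6))*653 = (-5 - 0*(-1)/6)*653 = (-5 - 7*0)*653 = (-5 + 0)*653 = -5*653 = -3265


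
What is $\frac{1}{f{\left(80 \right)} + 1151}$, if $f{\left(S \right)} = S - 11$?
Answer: $\frac{1}{1220} \approx 0.00081967$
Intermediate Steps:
$f{\left(S \right)} = -11 + S$ ($f{\left(S \right)} = S - 11 = -11 + S$)
$\frac{1}{f{\left(80 \right)} + 1151} = \frac{1}{\left(-11 + 80\right) + 1151} = \frac{1}{69 + 1151} = \frac{1}{1220}$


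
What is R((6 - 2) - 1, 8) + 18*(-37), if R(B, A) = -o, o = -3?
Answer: -663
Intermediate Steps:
R(B, A) = 3 (R(B, A) = -1*(-3) = 3)
R((6 - 2) - 1, 8) + 18*(-37) = 3 + 18*(-37) = 3 - 666 = -663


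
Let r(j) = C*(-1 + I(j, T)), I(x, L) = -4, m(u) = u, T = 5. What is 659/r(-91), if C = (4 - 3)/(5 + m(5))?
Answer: -1318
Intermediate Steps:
C = ⅒ (C = (4 - 3)/(5 + 5) = 1/10 = 1*(⅒) = ⅒ ≈ 0.10000)
r(j) = -½ (r(j) = (-1 - 4)/10 = (⅒)*(-5) = -½)
659/r(-91) = 659/(-½) = 659*(-2) = -1318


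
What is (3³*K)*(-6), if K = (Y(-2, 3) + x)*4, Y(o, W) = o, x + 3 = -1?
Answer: 3888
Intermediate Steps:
x = -4 (x = -3 - 1 = -4)
K = -24 (K = (-2 - 4)*4 = -6*4 = -24)
(3³*K)*(-6) = (3³*(-24))*(-6) = (27*(-24))*(-6) = -648*(-6) = 3888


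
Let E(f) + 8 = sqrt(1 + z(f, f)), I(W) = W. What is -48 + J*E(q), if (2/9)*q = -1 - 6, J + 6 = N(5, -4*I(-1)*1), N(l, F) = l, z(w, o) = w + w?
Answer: -40 - I*sqrt(62) ≈ -40.0 - 7.874*I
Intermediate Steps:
z(w, o) = 2*w
J = -1 (J = -6 + 5 = -1)
q = -63/2 (q = 9*(-1 - 6)/2 = (9/2)*(-7) = -63/2 ≈ -31.500)
E(f) = -8 + sqrt(1 + 2*f)
-48 + J*E(q) = -48 - (-8 + sqrt(1 + 2*(-63/2))) = -48 - (-8 + sqrt(1 - 63)) = -48 - (-8 + sqrt(-62)) = -48 - (-8 + I*sqrt(62)) = -48 + (8 - I*sqrt(62)) = -40 - I*sqrt(62)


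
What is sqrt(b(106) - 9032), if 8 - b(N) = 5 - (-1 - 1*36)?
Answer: I*sqrt(9066) ≈ 95.216*I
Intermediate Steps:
b(N) = -34 (b(N) = 8 - (5 - (-1 - 1*36)) = 8 - (5 - (-1 - 36)) = 8 - (5 - 1*(-37)) = 8 - (5 + 37) = 8 - 1*42 = 8 - 42 = -34)
sqrt(b(106) - 9032) = sqrt(-34 - 9032) = sqrt(-9066) = I*sqrt(9066)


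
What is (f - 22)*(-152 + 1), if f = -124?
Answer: 22046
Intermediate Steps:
(f - 22)*(-152 + 1) = (-124 - 22)*(-152 + 1) = -146*(-151) = 22046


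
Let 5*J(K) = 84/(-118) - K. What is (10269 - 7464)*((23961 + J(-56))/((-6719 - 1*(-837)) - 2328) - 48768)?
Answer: -66265729169277/484390 ≈ -1.3680e+8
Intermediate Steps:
J(K) = -42/295 - K/5 (J(K) = (84/(-118) - K)/5 = (84*(-1/118) - K)/5 = (-42/59 - K)/5 = -42/295 - K/5)
(10269 - 7464)*((23961 + J(-56))/((-6719 - 1*(-837)) - 2328) - 48768) = (10269 - 7464)*((23961 + (-42/295 - 1/5*(-56)))/((-6719 - 1*(-837)) - 2328) - 48768) = 2805*((23961 + (-42/295 + 56/5))/((-6719 + 837) - 2328) - 48768) = 2805*((23961 + 3262/295)/(-5882 - 2328) - 48768) = 2805*((7071757/295)/(-8210) - 48768) = 2805*((7071757/295)*(-1/8210) - 48768) = 2805*(-7071757/2421950 - 48768) = 2805*(-118120729357/2421950) = -66265729169277/484390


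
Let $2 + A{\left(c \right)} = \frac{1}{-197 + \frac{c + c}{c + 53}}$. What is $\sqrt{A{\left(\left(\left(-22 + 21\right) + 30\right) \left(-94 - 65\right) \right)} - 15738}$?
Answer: $\frac{7 i \sqrt{352802257}}{1048} \approx 125.46 i$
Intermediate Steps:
$A{\left(c \right)} = -2 + \frac{1}{-197 + \frac{2 c}{53 + c}}$ ($A{\left(c \right)} = -2 + \frac{1}{-197 + \frac{c + c}{c + 53}} = -2 + \frac{1}{-197 + \frac{2 c}{53 + c}}$)
$\sqrt{A{\left(\left(\left(-22 + 21\right) + 30\right) \left(-94 - 65\right) \right)} - 15738} = \sqrt{\frac{-20935 - 391 \left(\left(-22 + 21\right) + 30\right) \left(-94 - 65\right)}{10441 + 195 \left(\left(-22 + 21\right) + 30\right) \left(-94 - 65\right)} - 15738} = \sqrt{\frac{-20935 - 391 \left(-1 + 30\right) \left(-159\right)}{10441 + 195 \left(-1 + 30\right) \left(-159\right)} - 15738} = \sqrt{\frac{-20935 - 391 \cdot 29 \left(-159\right)}{10441 + 195 \cdot 29 \left(-159\right)} - 15738} = \sqrt{\frac{-20935 - -1802901}{10441 + 195 \left(-4611\right)} - 15738} = \sqrt{\frac{-20935 + 1802901}{10441 - 899145} - 15738} = \sqrt{\frac{1}{-888704} \cdot 1781966 - 15738} = \sqrt{\left(- \frac{1}{888704}\right) 1781966 - 15738} = \sqrt{- \frac{16811}{8384} - 15738} = \sqrt{- \frac{131964203}{8384}} = \frac{7 i \sqrt{352802257}}{1048}$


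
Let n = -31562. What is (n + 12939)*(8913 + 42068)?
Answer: -949419163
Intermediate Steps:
(n + 12939)*(8913 + 42068) = (-31562 + 12939)*(8913 + 42068) = -18623*50981 = -949419163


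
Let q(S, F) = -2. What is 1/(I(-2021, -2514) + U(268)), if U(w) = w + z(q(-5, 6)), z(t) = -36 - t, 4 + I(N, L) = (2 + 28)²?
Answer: 1/1130 ≈ 0.00088496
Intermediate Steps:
I(N, L) = 896 (I(N, L) = -4 + (2 + 28)² = -4 + 30² = -4 + 900 = 896)
U(w) = -34 + w (U(w) = w + (-36 - 1*(-2)) = w + (-36 + 2) = w - 34 = -34 + w)
1/(I(-2021, -2514) + U(268)) = 1/(896 + (-34 + 268)) = 1/(896 + 234) = 1/1130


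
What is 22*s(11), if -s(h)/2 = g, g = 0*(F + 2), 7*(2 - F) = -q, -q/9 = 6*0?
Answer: 0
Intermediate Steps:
q = 0 (q = -54*0 = -9*0 = 0)
F = 2 (F = 2 - (-1)*0/7 = 2 - 1/7*0 = 2 + 0 = 2)
g = 0 (g = 0*(2 + 2) = 0*4 = 0)
s(h) = 0 (s(h) = -2*0 = 0)
22*s(11) = 22*0 = 0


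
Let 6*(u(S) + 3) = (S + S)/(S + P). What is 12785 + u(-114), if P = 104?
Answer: 63929/5 ≈ 12786.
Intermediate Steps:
u(S) = -3 + S/(3*(104 + S)) (u(S) = -3 + ((S + S)/(S + 104))/6 = -3 + ((2*S)/(104 + S))/6 = -3 + (2*S/(104 + S))/6 = -3 + S/(3*(104 + S)))
12785 + u(-114) = 12785 + 8*(-117 - 1*(-114))/(3*(104 - 114)) = 12785 + (8/3)*(-117 + 114)/(-10) = 12785 + (8/3)*(-1/10)*(-3) = 12785 + 4/5 = 63929/5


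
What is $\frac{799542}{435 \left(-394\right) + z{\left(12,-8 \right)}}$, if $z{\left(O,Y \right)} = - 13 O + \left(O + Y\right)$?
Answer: $- \frac{399771}{85771} \approx -4.6609$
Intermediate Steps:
$z{\left(O,Y \right)} = Y - 12 O$
$\frac{799542}{435 \left(-394\right) + z{\left(12,-8 \right)}} = \frac{799542}{435 \left(-394\right) - 152} = \frac{799542}{-171390 - 152} = \frac{799542}{-171542} = 799542 \left(- \frac{1}{171542}\right) = - \frac{399771}{85771}$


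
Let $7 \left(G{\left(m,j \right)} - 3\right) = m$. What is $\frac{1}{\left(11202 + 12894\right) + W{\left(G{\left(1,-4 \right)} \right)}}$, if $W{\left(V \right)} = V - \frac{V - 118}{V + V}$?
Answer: $\frac{77}{1857041} \approx 4.1464 \cdot 10^{-5}$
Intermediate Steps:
$G{\left(m,j \right)} = 3 + \frac{m}{7}$
$W{\left(V \right)} = V - \frac{-118 + V}{2 V}$
$\frac{1}{\left(11202 + 12894\right) + W{\left(G{\left(1,-4 \right)} \right)}} = \frac{1}{\left(11202 + 12894\right) + \left(- \frac{1}{2} + \left(3 + \frac{1}{7} \cdot 1\right) + \frac{59}{3 + \frac{1}{7} \cdot 1}\right)} = \frac{1}{24096 + \left(- \frac{1}{2} + \left(3 + \frac{1}{7}\right) + \frac{59}{3 + \frac{1}{7}}\right)} = \frac{1}{24096 + \left(- \frac{1}{2} + \frac{22}{7} + \frac{59}{\frac{22}{7}}\right)} = \frac{1}{24096 + \left(- \frac{1}{2} + \frac{22}{7} + 59 \cdot \frac{7}{22}\right)} = \frac{1}{24096 + \left(- \frac{1}{2} + \frac{22}{7} + \frac{413}{22}\right)} = \frac{1}{24096 + \frac{1649}{77}} = \frac{1}{\frac{1857041}{77}} = \frac{77}{1857041}$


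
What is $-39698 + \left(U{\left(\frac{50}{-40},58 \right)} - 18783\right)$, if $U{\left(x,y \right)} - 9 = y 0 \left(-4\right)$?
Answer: $-58472$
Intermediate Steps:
$U{\left(x,y \right)} = 9$ ($U{\left(x,y \right)} = 9 + y 0 \left(-4\right) = 9 + 0 \left(-4\right) = 9 + 0 = 9$)
$-39698 + \left(U{\left(\frac{50}{-40},58 \right)} - 18783\right) = -39698 + \left(9 - 18783\right) = -39698 - 18774 = -58472$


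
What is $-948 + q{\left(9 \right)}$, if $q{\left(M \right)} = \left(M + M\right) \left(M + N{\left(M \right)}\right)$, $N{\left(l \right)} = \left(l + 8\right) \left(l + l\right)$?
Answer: $4722$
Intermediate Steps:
$N{\left(l \right)} = 2 l \left(8 + l\right)$ ($N{\left(l \right)} = \left(8 + l\right) 2 l = 2 l \left(8 + l\right)$)
$q{\left(M \right)} = 2 M \left(M + 2 M \left(8 + M\right)\right)$ ($q{\left(M \right)} = \left(M + M\right) \left(M + 2 M \left(8 + M\right)\right) = 2 M \left(M + 2 M \left(8 + M\right)\right)$)
$-948 + q{\left(9 \right)} = -948 + 9^{2} \left(34 + 4 \cdot 9\right) = -948 + 81 \left(34 + 36\right) = -948 + 81 \cdot 70 = -948 + 5670 = 4722$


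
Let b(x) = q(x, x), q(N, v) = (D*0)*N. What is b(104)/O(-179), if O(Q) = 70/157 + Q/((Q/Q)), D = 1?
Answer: 0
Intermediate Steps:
O(Q) = 70/157 + Q (O(Q) = 70*(1/157) + Q/1 = 70/157 + Q*1 = 70/157 + Q)
q(N, v) = 0 (q(N, v) = (1*0)*N = 0*N = 0)
b(x) = 0
b(104)/O(-179) = 0/(70/157 - 179) = 0/(-28033/157) = 0*(-157/28033) = 0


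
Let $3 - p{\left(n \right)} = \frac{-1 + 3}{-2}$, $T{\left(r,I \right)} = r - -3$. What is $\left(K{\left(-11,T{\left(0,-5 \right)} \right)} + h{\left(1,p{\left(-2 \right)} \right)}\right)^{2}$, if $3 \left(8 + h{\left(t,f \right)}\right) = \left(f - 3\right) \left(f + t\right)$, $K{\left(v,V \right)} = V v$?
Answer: $\frac{13924}{9} \approx 1547.1$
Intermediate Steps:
$T{\left(r,I \right)} = 3 + r$ ($T{\left(r,I \right)} = r + 3 = 3 + r$)
$p{\left(n \right)} = 4$ ($p{\left(n \right)} = 3 - \frac{-1 + 3}{-2} = 3 - 2 \left(- \frac{1}{2}\right) = 3 - -1 = 3 + 1 = 4$)
$h{\left(t,f \right)} = -8 + \frac{\left(-3 + f\right) \left(f + t\right)}{3}$ ($h{\left(t,f \right)} = -8 + \frac{\left(f - 3\right) \left(f + t\right)}{3} = -8 + \frac{\left(-3 + f\right) \left(f + t\right)}{3}$)
$\left(K{\left(-11,T{\left(0,-5 \right)} \right)} + h{\left(1,p{\left(-2 \right)} \right)}\right)^{2} = \left(\left(3 + 0\right) \left(-11\right) - \left(13 - \frac{16}{3} - \frac{4}{3}\right)\right)^{2} = \left(3 \left(-11\right) - \frac{19}{3}\right)^{2} = \left(-33 - \frac{19}{3}\right)^{2} = \left(- \frac{118}{3}\right)^{2} = \frac{13924}{9}$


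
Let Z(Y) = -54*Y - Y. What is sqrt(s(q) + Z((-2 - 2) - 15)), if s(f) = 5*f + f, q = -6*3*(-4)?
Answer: sqrt(1477) ≈ 38.432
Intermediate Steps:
q = 72 (q = -18*(-4) = 72)
Z(Y) = -55*Y
s(f) = 6*f
sqrt(s(q) + Z((-2 - 2) - 15)) = sqrt(6*72 - 55*((-2 - 2) - 15)) = sqrt(432 - 55*(-4 - 15)) = sqrt(432 - 55*(-19)) = sqrt(432 + 1045) = sqrt(1477)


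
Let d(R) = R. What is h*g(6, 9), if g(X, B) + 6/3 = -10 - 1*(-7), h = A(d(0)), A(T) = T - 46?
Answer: 230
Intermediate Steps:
A(T) = -46 + T
h = -46 (h = -46 + 0 = -46)
g(X, B) = -5 (g(X, B) = -2 + (-10 - 1*(-7)) = -2 + (-10 + 7) = -2 - 3 = -5)
h*g(6, 9) = -46*(-5) = 230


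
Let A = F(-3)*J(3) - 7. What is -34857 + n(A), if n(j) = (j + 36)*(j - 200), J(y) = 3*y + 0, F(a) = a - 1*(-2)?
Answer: -39177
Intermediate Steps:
F(a) = 2 + a (F(a) = a + 2 = 2 + a)
J(y) = 3*y
A = -16 (A = (2 - 3)*(3*3) - 7 = -1*9 - 7 = -9 - 7 = -16)
n(j) = (-200 + j)*(36 + j) (n(j) = (36 + j)*(-200 + j) = (-200 + j)*(36 + j))
-34857 + n(A) = -34857 + (-7200 + (-16)² - 164*(-16)) = -34857 + (-7200 + 256 + 2624) = -34857 - 4320 = -39177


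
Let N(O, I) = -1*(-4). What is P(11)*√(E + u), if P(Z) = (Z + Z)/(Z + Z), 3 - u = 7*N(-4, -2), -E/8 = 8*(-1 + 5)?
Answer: I*√281 ≈ 16.763*I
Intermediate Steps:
N(O, I) = 4
E = -256 (E = -64*(-1 + 5) = -64*4 = -8*32 = -256)
u = -25 (u = 3 - 7*4 = 3 - 1*28 = 3 - 28 = -25)
P(Z) = 1 (P(Z) = (2*Z)/((2*Z)) = (2*Z)*(1/(2*Z)) = 1)
P(11)*√(E + u) = 1*√(-256 - 25) = 1*√(-281) = 1*(I*√281) = I*√281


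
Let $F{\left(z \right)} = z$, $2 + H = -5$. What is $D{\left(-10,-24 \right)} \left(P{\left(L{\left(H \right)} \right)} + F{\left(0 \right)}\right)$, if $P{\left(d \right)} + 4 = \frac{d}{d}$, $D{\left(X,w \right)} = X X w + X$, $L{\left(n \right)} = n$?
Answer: $7230$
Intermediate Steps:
$H = -7$ ($H = -2 - 5 = -7$)
$D{\left(X,w \right)} = X + w X^{2}$ ($D{\left(X,w \right)} = X^{2} w + X = w X^{2} + X = X + w X^{2}$)
$P{\left(d \right)} = -3$ ($P{\left(d \right)} = -4 + \frac{d}{d} = -4 + 1 = -3$)
$D{\left(-10,-24 \right)} \left(P{\left(L{\left(H \right)} \right)} + F{\left(0 \right)}\right) = - 10 \left(1 - -240\right) \left(-3 + 0\right) = - 10 \left(1 + 240\right) \left(-3\right) = \left(-10\right) 241 \left(-3\right) = \left(-2410\right) \left(-3\right) = 7230$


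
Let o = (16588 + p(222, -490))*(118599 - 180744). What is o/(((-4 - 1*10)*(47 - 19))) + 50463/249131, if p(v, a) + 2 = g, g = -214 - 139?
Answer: 35903331288333/13951336 ≈ 2.5735e+6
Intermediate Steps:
g = -353
p(v, a) = -355 (p(v, a) = -2 - 353 = -355)
o = -1008799785 (o = (16588 - 355)*(118599 - 180744) = 16233*(-62145) = -1008799785)
o/(((-4 - 1*10)*(47 - 19))) + 50463/249131 = -1008799785*1/((-4 - 1*10)*(47 - 19)) + 50463/249131 = -1008799785*1/(28*(-4 - 10)) + 50463*(1/249131) = -1008799785/((-14*28)) + 50463/249131 = -1008799785/(-392) + 50463/249131 = -1008799785*(-1/392) + 50463/249131 = 144114255/56 + 50463/249131 = 35903331288333/13951336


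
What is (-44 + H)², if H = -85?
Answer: 16641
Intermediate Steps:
(-44 + H)² = (-44 - 85)² = (-129)² = 16641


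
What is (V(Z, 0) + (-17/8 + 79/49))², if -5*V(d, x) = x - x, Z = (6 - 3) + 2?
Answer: 40401/153664 ≈ 0.26292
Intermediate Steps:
Z = 5 (Z = 3 + 2 = 5)
V(d, x) = 0 (V(d, x) = -(x - x)/5 = -⅕*0 = 0)
(V(Z, 0) + (-17/8 + 79/49))² = (0 + (-17/8 + 79/49))² = (0 - 201/392)² = (-201/392)² = 40401/153664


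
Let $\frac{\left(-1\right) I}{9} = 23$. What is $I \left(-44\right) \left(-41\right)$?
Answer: $-373428$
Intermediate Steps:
$I = -207$ ($I = \left(-9\right) 23 = -207$)
$I \left(-44\right) \left(-41\right) = \left(-207\right) \left(-44\right) \left(-41\right) = 9108 \left(-41\right) = -373428$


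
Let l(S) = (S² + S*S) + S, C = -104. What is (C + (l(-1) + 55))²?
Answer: 2304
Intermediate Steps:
l(S) = S + 2*S² (l(S) = (S² + S²) + S = 2*S² + S = S + 2*S²)
(C + (l(-1) + 55))² = (-104 + (-(1 + 2*(-1)) + 55))² = (-104 + (-(1 - 2) + 55))² = (-104 + (-1*(-1) + 55))² = (-104 + (1 + 55))² = (-104 + 56)² = (-48)² = 2304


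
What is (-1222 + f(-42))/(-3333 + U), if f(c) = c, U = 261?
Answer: 79/192 ≈ 0.41146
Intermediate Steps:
(-1222 + f(-42))/(-3333 + U) = (-1222 - 42)/(-3333 + 261) = -1264/(-3072) = -1264*(-1/3072) = 79/192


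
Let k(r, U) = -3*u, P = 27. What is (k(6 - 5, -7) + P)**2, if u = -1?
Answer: 900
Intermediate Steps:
k(r, U) = 3 (k(r, U) = -3*(-1) = 3)
(k(6 - 5, -7) + P)**2 = (3 + 27)**2 = 30**2 = 900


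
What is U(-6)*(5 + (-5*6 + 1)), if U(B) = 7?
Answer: -168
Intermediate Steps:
U(-6)*(5 + (-5*6 + 1)) = 7*(5 + (-5*6 + 1)) = 7*(5 + (-30 + 1)) = 7*(5 - 29) = 7*(-24) = -168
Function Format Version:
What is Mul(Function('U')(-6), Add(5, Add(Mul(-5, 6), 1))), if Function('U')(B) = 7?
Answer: -168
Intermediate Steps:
Mul(Function('U')(-6), Add(5, Add(Mul(-5, 6), 1))) = Mul(7, Add(5, Add(Mul(-5, 6), 1))) = Mul(7, Add(5, Add(-30, 1))) = Mul(7, Add(5, -29)) = Mul(7, -24) = -168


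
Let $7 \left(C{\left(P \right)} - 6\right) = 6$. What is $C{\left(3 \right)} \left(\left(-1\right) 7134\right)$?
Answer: $- \frac{342432}{7} \approx -48919.0$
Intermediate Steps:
$C{\left(P \right)} = \frac{48}{7}$ ($C{\left(P \right)} = 6 + \frac{1}{7} \cdot 6 = 6 + \frac{6}{7} = \frac{48}{7}$)
$C{\left(3 \right)} \left(\left(-1\right) 7134\right) = \frac{48 \left(\left(-1\right) 7134\right)}{7} = \frac{48}{7} \left(-7134\right) = - \frac{342432}{7}$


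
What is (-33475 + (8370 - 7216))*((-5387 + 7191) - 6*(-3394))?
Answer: -716491928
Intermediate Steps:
(-33475 + (8370 - 7216))*((-5387 + 7191) - 6*(-3394)) = (-33475 + 1154)*(1804 + 20364) = -32321*22168 = -716491928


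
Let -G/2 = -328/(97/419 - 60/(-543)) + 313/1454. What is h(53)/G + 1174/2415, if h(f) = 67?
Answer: 45503349660533/87327392292105 ≈ 0.52107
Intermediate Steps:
G = 36160410887/18856199 (G = -2*(-328/(97/419 - 60/(-543)) + 313/1454) = -2*(-328/(97*(1/419) - 60*(-1/543)) + 313*(1/1454)) = -2*(-328/(97/419 + 20/181) + 313/1454) = -2*(-328/25937/75839 + 313/1454) = -2*(-328*75839/25937 + 313/1454) = -2*(-24875192/25937 + 313/1454) = -2*(-36160410887/37712398) = 36160410887/18856199 ≈ 1917.7)
h(53)/G + 1174/2415 = 67/(36160410887/18856199) + 1174/2415 = 67*(18856199/36160410887) + 1174*(1/2415) = 1263365333/36160410887 + 1174/2415 = 45503349660533/87327392292105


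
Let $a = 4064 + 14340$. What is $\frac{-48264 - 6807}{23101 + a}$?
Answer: $- \frac{18357}{13835} \approx -1.3269$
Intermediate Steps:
$a = 18404$
$\frac{-48264 - 6807}{23101 + a} = \frac{-48264 - 6807}{23101 + 18404} = - \frac{55071}{41505} = \left(-55071\right) \frac{1}{41505} = - \frac{18357}{13835}$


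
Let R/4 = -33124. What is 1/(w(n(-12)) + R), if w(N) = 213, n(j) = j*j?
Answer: -1/132283 ≈ -7.5596e-6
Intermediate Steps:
n(j) = j²
R = -132496 (R = 4*(-33124) = -132496)
1/(w(n(-12)) + R) = 1/(213 - 132496) = 1/(-132283) = -1/132283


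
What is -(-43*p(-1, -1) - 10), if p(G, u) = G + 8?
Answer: 311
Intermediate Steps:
p(G, u) = 8 + G
-(-43*p(-1, -1) - 10) = -(-43*(8 - 1) - 10) = -(-43*7 - 10) = -(-301 - 10) = -1*(-311) = 311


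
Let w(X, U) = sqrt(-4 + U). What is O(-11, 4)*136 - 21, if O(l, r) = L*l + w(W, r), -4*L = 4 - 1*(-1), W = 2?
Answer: 1849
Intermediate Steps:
L = -5/4 (L = -(4 - 1*(-1))/4 = -(4 + 1)/4 = -1/4*5 = -5/4 ≈ -1.2500)
O(l, r) = sqrt(-4 + r) - 5*l/4 (O(l, r) = -5*l/4 + sqrt(-4 + r) = sqrt(-4 + r) - 5*l/4)
O(-11, 4)*136 - 21 = (sqrt(-4 + 4) - 5/4*(-11))*136 - 21 = (sqrt(0) + 55/4)*136 - 21 = (0 + 55/4)*136 - 21 = (55/4)*136 - 21 = 1870 - 21 = 1849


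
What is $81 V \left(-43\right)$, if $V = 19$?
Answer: $-66177$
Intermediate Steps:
$81 V \left(-43\right) = 81 \cdot 19 \left(-43\right) = 1539 \left(-43\right) = -66177$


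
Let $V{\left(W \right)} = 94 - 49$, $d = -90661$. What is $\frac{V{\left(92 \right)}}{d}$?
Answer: $- \frac{45}{90661} \approx -0.00049635$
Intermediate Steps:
$V{\left(W \right)} = 45$
$\frac{V{\left(92 \right)}}{d} = \frac{45}{-90661} = 45 \left(- \frac{1}{90661}\right) = - \frac{45}{90661}$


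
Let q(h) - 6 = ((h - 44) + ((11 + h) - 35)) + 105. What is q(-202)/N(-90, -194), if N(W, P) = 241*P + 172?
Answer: 361/46582 ≈ 0.0077498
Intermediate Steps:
N(W, P) = 172 + 241*P
q(h) = 43 + 2*h (q(h) = 6 + (((h - 44) + ((11 + h) - 35)) + 105) = 6 + (((-44 + h) + (-24 + h)) + 105) = 6 + ((-68 + 2*h) + 105) = 6 + (37 + 2*h) = 43 + 2*h)
q(-202)/N(-90, -194) = (43 + 2*(-202))/(172 + 241*(-194)) = (43 - 404)/(172 - 46754) = -361/(-46582) = -361*(-1/46582) = 361/46582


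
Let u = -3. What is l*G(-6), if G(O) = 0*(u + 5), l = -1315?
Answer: 0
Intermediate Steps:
G(O) = 0 (G(O) = 0*(-3 + 5) = 0*2 = 0)
l*G(-6) = -1315*0 = 0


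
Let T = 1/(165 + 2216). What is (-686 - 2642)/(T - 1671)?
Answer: 304768/153025 ≈ 1.9916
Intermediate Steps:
T = 1/2381 ≈ 0.00041999
(-686 - 2642)/(T - 1671) = (-686 - 2642)/(1/2381 - 1671) = -3328/(-3978650/2381) = -3328*(-2381/3978650) = 304768/153025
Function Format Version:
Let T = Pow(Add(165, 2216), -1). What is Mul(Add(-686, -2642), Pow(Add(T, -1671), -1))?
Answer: Rational(304768, 153025) ≈ 1.9916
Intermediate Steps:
T = Rational(1, 2381) (T = Pow(2381, -1) = Rational(1, 2381) ≈ 0.00041999)
Mul(Add(-686, -2642), Pow(Add(T, -1671), -1)) = Mul(Add(-686, -2642), Pow(Add(Rational(1, 2381), -1671), -1)) = Mul(-3328, Pow(Rational(-3978650, 2381), -1)) = Mul(-3328, Rational(-2381, 3978650)) = Rational(304768, 153025)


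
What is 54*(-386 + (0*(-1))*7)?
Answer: -20844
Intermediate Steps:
54*(-386 + (0*(-1))*7) = 54*(-386 + 0*7) = 54*(-386 + 0) = 54*(-386) = -20844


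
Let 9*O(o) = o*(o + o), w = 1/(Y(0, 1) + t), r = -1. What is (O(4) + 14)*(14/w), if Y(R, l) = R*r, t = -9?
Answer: -2212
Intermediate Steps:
Y(R, l) = -R (Y(R, l) = R*(-1) = -R)
w = -⅑ (w = 1/(-1*0 - 9) = 1/(0 - 9) = 1/(-9) = -⅑ ≈ -0.11111)
O(o) = 2*o²/9 (O(o) = (o*(o + o))/9 = (o*(2*o))/9 = (2*o²)/9 = 2*o²/9)
(O(4) + 14)*(14/w) = ((2/9)*4² + 14)*(14/(-⅑)) = ((2/9)*16 + 14)*(14*(-9)) = (32/9 + 14)*(-126) = (158/9)*(-126) = -2212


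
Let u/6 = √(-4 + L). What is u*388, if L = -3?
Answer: 2328*I*√7 ≈ 6159.3*I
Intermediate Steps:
u = 6*I*√7 (u = 6*√(-4 - 3) = 6*√(-7) = 6*(I*√7) = 6*I*√7 ≈ 15.875*I)
u*388 = (6*I*√7)*388 = 2328*I*√7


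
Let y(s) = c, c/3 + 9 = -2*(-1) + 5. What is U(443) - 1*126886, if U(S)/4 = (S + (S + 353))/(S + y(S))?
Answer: -55444226/437 ≈ -1.2687e+5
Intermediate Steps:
c = -6 (c = -27 + 3*(-2*(-1) + 5) = -27 + 3*(2 + 5) = -27 + 3*7 = -27 + 21 = -6)
y(s) = -6
U(S) = 4*(353 + 2*S)/(-6 + S) (U(S) = 4*((S + (S + 353))/(S - 6)) = 4*((S + (353 + S))/(-6 + S)) = 4*((353 + 2*S)/(-6 + S)) = 4*(353 + 2*S)/(-6 + S))
U(443) - 1*126886 = 4*(353 + 2*443)/(-6 + 443) - 1*126886 = 4*(353 + 886)/437 - 126886 = 4*(1/437)*1239 - 126886 = 4956/437 - 126886 = -55444226/437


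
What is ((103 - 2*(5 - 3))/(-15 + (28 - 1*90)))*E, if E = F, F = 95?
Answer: -855/7 ≈ -122.14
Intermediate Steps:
E = 95
((103 - 2*(5 - 3))/(-15 + (28 - 1*90)))*E = ((103 - 2*(5 - 3))/(-15 + (28 - 1*90)))*95 = ((103 - 2*2)/(-15 + (28 - 90)))*95 = ((103 - 4)/(-15 - 62))*95 = (99/(-77))*95 = (99*(-1/77))*95 = -9/7*95 = -855/7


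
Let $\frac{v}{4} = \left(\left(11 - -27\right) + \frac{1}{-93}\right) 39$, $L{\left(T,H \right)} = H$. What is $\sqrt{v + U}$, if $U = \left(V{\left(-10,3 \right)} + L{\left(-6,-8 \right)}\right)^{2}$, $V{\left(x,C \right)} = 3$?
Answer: $\frac{3 \sqrt{635469}}{31} \approx 77.145$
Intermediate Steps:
$v = \frac{183716}{31}$ ($v = 4 \left(\left(11 - -27\right) + \frac{1}{-93}\right) 39 = 4 \left(\left(11 + 27\right) - \frac{1}{93}\right) 39 = 4 \left(38 - \frac{1}{93}\right) 39 = 4 \cdot \frac{3533}{93} \cdot 39 = 4 \cdot \frac{45929}{31} = \frac{183716}{31} \approx 5926.3$)
$U = 25$ ($U = \left(3 - 8\right)^{2} = \left(-5\right)^{2} = 25$)
$\sqrt{v + U} = \sqrt{\frac{183716}{31} + 25} = \sqrt{\frac{184491}{31}} = \frac{3 \sqrt{635469}}{31}$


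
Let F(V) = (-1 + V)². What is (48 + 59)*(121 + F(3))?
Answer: 13375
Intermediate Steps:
(48 + 59)*(121 + F(3)) = (48 + 59)*(121 + (-1 + 3)²) = 107*(121 + 2²) = 107*(121 + 4) = 107*125 = 13375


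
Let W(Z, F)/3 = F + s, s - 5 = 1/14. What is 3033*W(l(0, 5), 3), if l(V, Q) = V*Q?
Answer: 1028187/14 ≈ 73442.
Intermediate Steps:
l(V, Q) = Q*V
s = 71/14 (s = 5 + 1/14 = 71/14 ≈ 5.0714)
W(Z, F) = 213/14 + 3*F (W(Z, F) = 3*(F + 71/14) = 3*(71/14 + F) = 213/14 + 3*F)
3033*W(l(0, 5), 3) = 3033*(213/14 + 3*3) = 3033*(213/14 + 9) = 3033*(339/14) = 1028187/14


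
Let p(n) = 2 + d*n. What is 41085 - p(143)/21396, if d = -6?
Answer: 219763879/5349 ≈ 41085.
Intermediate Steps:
p(n) = 2 - 6*n
41085 - p(143)/21396 = 41085 - (2 - 6*143)/21396 = 41085 - (2 - 858)/21396 = 41085 - (-856)/21396 = 41085 - 1*(-214/5349) = 41085 + 214/5349 = 219763879/5349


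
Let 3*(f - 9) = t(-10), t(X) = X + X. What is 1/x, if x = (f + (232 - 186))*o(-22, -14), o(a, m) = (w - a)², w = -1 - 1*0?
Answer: 1/21315 ≈ 4.6915e-5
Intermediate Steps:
w = -1 (w = -1 + 0 = -1)
o(a, m) = (-1 - a)²
t(X) = 2*X
f = 7/3 (f = 9 + (2*(-10))/3 = 9 + (⅓)*(-20) = 9 - 20/3 = 7/3 ≈ 2.3333)
x = 21315 (x = (7/3 + (232 - 186))*(1 - 22)² = (7/3 + 46)*(-21)² = (145/3)*441 = 21315)
1/x = 1/21315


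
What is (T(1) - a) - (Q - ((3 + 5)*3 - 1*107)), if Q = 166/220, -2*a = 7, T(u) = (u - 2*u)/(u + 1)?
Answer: -8883/110 ≈ -80.755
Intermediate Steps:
T(u) = -u/(1 + u) (T(u) = (-u)/(1 + u) = -u/(1 + u))
a = -7/2 (a = -½*7 = -7/2 ≈ -3.5000)
Q = 83/110 (Q = 166*(1/220) = 83/110 ≈ 0.75455)
(T(1) - a) - (Q - ((3 + 5)*3 - 1*107)) = (-1*1/(1 + 1) - 1*(-7/2)) - (83/110 - ((3 + 5)*3 - 1*107)) = (-1*1/2 + 7/2) - (83/110 - (8*3 - 107)) = (-1*1*½ + 7/2) - (83/110 - (24 - 107)) = (-½ + 7/2) - (83/110 - 1*(-83)) = 3 - (83/110 + 83) = 3 - 1*9213/110 = 3 - 9213/110 = -8883/110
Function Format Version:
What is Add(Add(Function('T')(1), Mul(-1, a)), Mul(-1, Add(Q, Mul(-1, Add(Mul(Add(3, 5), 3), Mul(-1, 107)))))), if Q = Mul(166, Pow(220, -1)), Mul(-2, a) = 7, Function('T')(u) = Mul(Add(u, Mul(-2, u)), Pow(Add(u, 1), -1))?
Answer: Rational(-8883, 110) ≈ -80.755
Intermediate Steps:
Function('T')(u) = Mul(-1, u, Pow(Add(1, u), -1)) (Function('T')(u) = Mul(Mul(-1, u), Pow(Add(1, u), -1)) = Mul(-1, u, Pow(Add(1, u), -1)))
a = Rational(-7, 2) (a = Mul(Rational(-1, 2), 7) = Rational(-7, 2) ≈ -3.5000)
Q = Rational(83, 110) (Q = Mul(166, Rational(1, 220)) = Rational(83, 110) ≈ 0.75455)
Add(Add(Function('T')(1), Mul(-1, a)), Mul(-1, Add(Q, Mul(-1, Add(Mul(Add(3, 5), 3), Mul(-1, 107)))))) = Add(Add(Mul(-1, 1, Pow(Add(1, 1), -1)), Mul(-1, Rational(-7, 2))), Mul(-1, Add(Rational(83, 110), Mul(-1, Add(Mul(Add(3, 5), 3), Mul(-1, 107)))))) = Add(Add(Mul(-1, 1, Pow(2, -1)), Rational(7, 2)), Mul(-1, Add(Rational(83, 110), Mul(-1, Add(Mul(8, 3), -107))))) = Add(Add(Mul(-1, 1, Rational(1, 2)), Rational(7, 2)), Mul(-1, Add(Rational(83, 110), Mul(-1, Add(24, -107))))) = Add(Add(Rational(-1, 2), Rational(7, 2)), Mul(-1, Add(Rational(83, 110), Mul(-1, -83)))) = Add(3, Mul(-1, Add(Rational(83, 110), 83))) = Add(3, Mul(-1, Rational(9213, 110))) = Add(3, Rational(-9213, 110)) = Rational(-8883, 110)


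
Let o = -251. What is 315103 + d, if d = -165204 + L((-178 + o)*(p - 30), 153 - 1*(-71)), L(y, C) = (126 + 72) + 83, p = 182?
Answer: 150180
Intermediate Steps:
L(y, C) = 281 (L(y, C) = 198 + 83 = 281)
d = -164923 (d = -165204 + 281 = -164923)
315103 + d = 315103 - 164923 = 150180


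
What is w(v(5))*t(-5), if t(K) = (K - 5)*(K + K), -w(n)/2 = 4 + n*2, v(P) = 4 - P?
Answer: -400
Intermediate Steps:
w(n) = -8 - 4*n (w(n) = -2*(4 + n*2) = -2*(4 + 2*n) = -8 - 4*n)
t(K) = 2*K*(-5 + K) (t(K) = (-5 + K)*(2*K) = 2*K*(-5 + K))
w(v(5))*t(-5) = (-8 - 4*(4 - 1*5))*(2*(-5)*(-5 - 5)) = (-8 - 4*(4 - 5))*(2*(-5)*(-10)) = (-8 - 4*(-1))*100 = (-8 + 4)*100 = -4*100 = -400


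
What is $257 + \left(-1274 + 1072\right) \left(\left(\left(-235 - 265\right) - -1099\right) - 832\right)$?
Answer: $47323$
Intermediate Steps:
$257 + \left(-1274 + 1072\right) \left(\left(\left(-235 - 265\right) - -1099\right) - 832\right) = 257 - 202 \left(\left(\left(-235 - 265\right) + 1099\right) - 832\right) = 257 - 202 \left(\left(-500 + 1099\right) - 832\right) = 257 - 202 \left(599 - 832\right) = 257 - -47066 = 257 + 47066 = 47323$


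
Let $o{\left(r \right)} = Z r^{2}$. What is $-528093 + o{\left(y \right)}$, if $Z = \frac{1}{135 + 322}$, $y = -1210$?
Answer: $- \frac{239874401}{457} \approx -5.2489 \cdot 10^{5}$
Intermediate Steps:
$Z = \frac{1}{457} \approx 0.0021882$
$o{\left(r \right)} = \frac{r^{2}}{457}$
$-528093 + o{\left(y \right)} = -528093 + \frac{\left(-1210\right)^{2}}{457} = -528093 + \frac{1}{457} \cdot 1464100 = -528093 + \frac{1464100}{457} = - \frac{239874401}{457}$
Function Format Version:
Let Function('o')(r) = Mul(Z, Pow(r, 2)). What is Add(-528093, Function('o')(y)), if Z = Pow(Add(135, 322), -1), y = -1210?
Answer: Rational(-239874401, 457) ≈ -5.2489e+5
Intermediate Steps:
Z = Rational(1, 457) (Z = Pow(457, -1) = Rational(1, 457) ≈ 0.0021882)
Function('o')(r) = Mul(Rational(1, 457), Pow(r, 2))
Add(-528093, Function('o')(y)) = Add(-528093, Mul(Rational(1, 457), Pow(-1210, 2))) = Add(-528093, Mul(Rational(1, 457), 1464100)) = Add(-528093, Rational(1464100, 457)) = Rational(-239874401, 457)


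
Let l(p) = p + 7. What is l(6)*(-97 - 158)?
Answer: -3315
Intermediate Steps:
l(p) = 7 + p
l(6)*(-97 - 158) = (7 + 6)*(-97 - 158) = 13*(-255) = -3315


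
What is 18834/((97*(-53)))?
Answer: -18834/5141 ≈ -3.6635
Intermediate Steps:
18834/((97*(-53))) = 18834/(-5141) = 18834*(-1/5141) = -18834/5141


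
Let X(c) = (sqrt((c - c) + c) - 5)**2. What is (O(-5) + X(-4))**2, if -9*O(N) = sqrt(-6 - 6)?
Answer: (9*(5 - 2*I)**2 - 2*I*sqrt(3))**2/81 ≈ 25.456 - 856.17*I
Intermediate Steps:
X(c) = (-5 + sqrt(c))**2 (X(c) = (sqrt(0 + c) - 5)**2 = (sqrt(c) - 5)**2 = (-5 + sqrt(c))**2)
O(N) = -2*I*sqrt(3)/9 (O(N) = -sqrt(-6 - 6)/9 = -2*I*sqrt(3)/9)
(O(-5) + X(-4))**2 = (-2*I*sqrt(3)/9 + (-5 + sqrt(-4))**2)**2 = (-2*I*sqrt(3)/9 + (-5 + 2*I)**2)**2 = ((-5 + 2*I)**2 - 2*I*sqrt(3)/9)**2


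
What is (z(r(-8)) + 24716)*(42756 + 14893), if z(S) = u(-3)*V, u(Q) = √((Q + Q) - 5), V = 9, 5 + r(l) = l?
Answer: 1424852684 + 518841*I*√11 ≈ 1.4249e+9 + 1.7208e+6*I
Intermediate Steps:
r(l) = -5 + l
u(Q) = √(-5 + 2*Q) (u(Q) = √(2*Q - 5) = √(-5 + 2*Q))
z(S) = 9*I*√11 (z(S) = √(-5 + 2*(-3))*9 = √(-5 - 6)*9 = √(-11)*9 = (I*√11)*9 = 9*I*√11)
(z(r(-8)) + 24716)*(42756 + 14893) = (9*I*√11 + 24716)*(42756 + 14893) = (24716 + 9*I*√11)*57649 = 1424852684 + 518841*I*√11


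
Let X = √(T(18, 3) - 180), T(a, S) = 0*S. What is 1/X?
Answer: -I*√5/30 ≈ -0.074536*I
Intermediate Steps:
T(a, S) = 0
X = 6*I*√5 (X = √(0 - 180) = √(-180) = 6*I*√5 ≈ 13.416*I)
1/X = 1/(6*I*√5) = -I*√5/30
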